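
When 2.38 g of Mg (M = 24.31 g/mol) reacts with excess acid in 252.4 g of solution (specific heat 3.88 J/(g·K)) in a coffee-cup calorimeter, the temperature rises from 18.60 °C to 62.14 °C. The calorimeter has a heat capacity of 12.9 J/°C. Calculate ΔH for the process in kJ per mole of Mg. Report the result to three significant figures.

ΔH = -441 kJ/mol

|ΔT| = |62.14 − 18.60| = 43.54 °C
|q_surr| = (252.4 × 3.88 + 12.9) × 43.54 = 992.212 × 43.54 = 43200 J
n(Mg) = 2.38 / 24.31 = 0.09790 mol
Temperature rose, so q_rxn = −|q_surr| = -43.20 kJ
ΔH = q_rxn / n = -441.3 kJ/mol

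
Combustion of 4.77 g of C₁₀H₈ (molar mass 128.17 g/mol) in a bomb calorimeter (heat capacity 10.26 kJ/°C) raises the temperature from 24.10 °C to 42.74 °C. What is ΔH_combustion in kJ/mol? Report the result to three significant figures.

ΔT = 42.74 − 24.10 = 18.64 °C
q_cal = C_cal × ΔT = 10.26 × 18.64 = 191.2464 kJ
n = 4.77 / 128.17 = 0.03722 mol
q_rxn = −q_cal = -191.2464 kJ
ΔH = -191.2464 / 0.03722 = -5138 kJ/mol

ΔH = -5140 kJ/mol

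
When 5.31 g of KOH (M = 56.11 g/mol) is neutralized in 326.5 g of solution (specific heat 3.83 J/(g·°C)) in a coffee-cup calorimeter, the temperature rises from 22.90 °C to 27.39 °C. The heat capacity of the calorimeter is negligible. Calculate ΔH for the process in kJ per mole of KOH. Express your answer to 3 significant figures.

ΔH = -59.3 kJ/mol

|ΔT| = |27.39 − 22.90| = 4.49 °C
|q_surr| = (326.5 × 3.83) × 4.49 = 1250.495 × 4.49 = 5615 J
n(KOH) = 5.31 / 56.11 = 0.09464 mol
Temperature rose, so q_rxn = −|q_surr| = -5.615 kJ
ΔH = q_rxn / n = -59.33 kJ/mol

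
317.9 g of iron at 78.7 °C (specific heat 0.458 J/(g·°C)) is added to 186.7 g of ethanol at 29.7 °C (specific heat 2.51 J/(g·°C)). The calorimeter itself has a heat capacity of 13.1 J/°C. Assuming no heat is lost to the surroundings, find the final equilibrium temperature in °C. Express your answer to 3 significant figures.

T_f = 41.1 °C

Heat lost by iron = heat gained by ethanol + calorimeter.
(317.9)(0.458)(78.7 − T) = [(186.7)(2.51) + 13.1](T − 29.7)
145.5982 (78.7 − T) = 481.717 (T − 29.7)
11459 − 145.5982 T = 481.717 T − 14307
25766 = 627.3152 T
T = 41.07 °C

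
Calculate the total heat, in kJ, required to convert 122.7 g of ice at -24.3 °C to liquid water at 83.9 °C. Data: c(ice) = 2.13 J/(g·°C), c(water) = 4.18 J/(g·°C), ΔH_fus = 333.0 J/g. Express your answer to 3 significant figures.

q1 (heat ice -24.3→0.0 °C): 122.7 × 2.13 × 24.3 = 6351 J
q2 (melt at 0 °C): 122.7 × 333.0 = 40859 J
q3 (heat water 0.0→83.9 °C): 122.7 × 4.18 × 83.9 = 43031 J
Total: 6351 + 40859 + 43031 = 90241 J = 90.2 kJ

q = 90.2 kJ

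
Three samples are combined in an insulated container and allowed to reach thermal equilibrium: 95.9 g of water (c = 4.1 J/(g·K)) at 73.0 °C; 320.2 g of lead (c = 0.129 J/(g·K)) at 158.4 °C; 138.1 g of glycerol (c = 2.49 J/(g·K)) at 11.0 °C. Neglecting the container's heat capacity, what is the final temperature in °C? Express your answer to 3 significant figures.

Σ mᵢcᵢ(T − Tᵢ) = 0  ⇒  T = Σ mᵢcᵢTᵢ / Σ mᵢcᵢ
Σ mᵢcᵢ = 95.9×4.1 + 320.2×0.129 + 138.1×2.49 = 778.3648
Σ mᵢcᵢTᵢ = 393.19×73.0 + 41.3058×158.4 + 343.869×11.0 = 39028
T = 39028 / 778.3648 = 50.14 °C

T_f = 50.1 °C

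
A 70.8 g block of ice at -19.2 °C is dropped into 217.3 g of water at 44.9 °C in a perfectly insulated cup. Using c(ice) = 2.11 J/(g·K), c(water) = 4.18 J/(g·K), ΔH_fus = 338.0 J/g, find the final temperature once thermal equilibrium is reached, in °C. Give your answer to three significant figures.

T_f = 11.6 °C

Heat to bring ice to 0 °C and melt it: q₁ = 70.8×2.11×19.2 + 70.8×338.0 = 26799 J
Heat the water can supply cooling to 0 °C: 217.3×4.18×44.9 = 40783.3 J > q₁, so all ice melts.
Energy balance: 217.3×4.18×(44.9 − T) = 26799 + 70.8×4.18×(T − 0)
908.314(44.9 − T) = 26799 + 295.944 T
40783.3 − 26799 = 1204.258 T
T = 13984.3 / 1204.258 = 11.61 °C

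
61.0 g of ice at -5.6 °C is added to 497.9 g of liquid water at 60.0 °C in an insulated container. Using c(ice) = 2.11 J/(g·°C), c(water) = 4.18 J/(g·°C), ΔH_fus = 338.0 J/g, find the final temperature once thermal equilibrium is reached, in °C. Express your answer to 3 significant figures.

Heat to bring ice to 0 °C and melt it: q₁ = 61.0×2.11×5.6 + 61.0×338.0 = 21339 J
Heat the water can supply cooling to 0 °C: 497.9×4.18×60.0 = 124873 J > q₁, so all ice melts.
Energy balance: 497.9×4.18×(60.0 − T) = 21339 + 61.0×4.18×(T − 0)
2081.222(60.0 − T) = 21339 + 254.98 T
124873 − 21339 = 2336.202 T
T = 103534 / 2336.202 = 44.32 °C

T_f = 44.3 °C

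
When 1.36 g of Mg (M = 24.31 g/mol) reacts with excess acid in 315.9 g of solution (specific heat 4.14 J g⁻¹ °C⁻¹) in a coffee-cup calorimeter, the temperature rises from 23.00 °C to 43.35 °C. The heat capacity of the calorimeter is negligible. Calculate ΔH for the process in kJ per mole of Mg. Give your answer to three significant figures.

ΔH = -476 kJ/mol

|ΔT| = |43.35 − 23.00| = 20.35 °C
|q_surr| = (315.9 × 4.14) × 20.35 = 1307.826 × 20.35 = 26610 J
n(Mg) = 1.36 / 24.31 = 0.05594 mol
Temperature rose, so q_rxn = −|q_surr| = -26.61 kJ
ΔH = q_rxn / n = -475.7 kJ/mol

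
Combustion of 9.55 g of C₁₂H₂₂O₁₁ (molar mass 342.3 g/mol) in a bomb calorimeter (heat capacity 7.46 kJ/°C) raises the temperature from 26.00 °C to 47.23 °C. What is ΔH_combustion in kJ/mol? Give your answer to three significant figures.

ΔH = -5680 kJ/mol

ΔT = 47.23 − 26.00 = 21.23 °C
q_cal = C_cal × ΔT = 7.46 × 21.23 = 158.3758 kJ
n = 9.55 / 342.3 = 0.02790 mol
q_rxn = −q_cal = -158.3758 kJ
ΔH = -158.3758 / 0.02790 = -5677 kJ/mol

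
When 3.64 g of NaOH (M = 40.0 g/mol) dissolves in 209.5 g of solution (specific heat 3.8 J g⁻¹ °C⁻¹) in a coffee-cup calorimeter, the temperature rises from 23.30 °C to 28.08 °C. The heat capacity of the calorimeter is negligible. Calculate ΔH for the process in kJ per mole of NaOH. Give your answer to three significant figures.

ΔH = -41.8 kJ/mol

|ΔT| = |28.08 − 23.30| = 4.78 °C
|q_surr| = (209.5 × 3.8) × 4.78 = 796.1 × 4.78 = 3805 J
n(NaOH) = 3.64 / 40.0 = 0.09100 mol
Temperature rose, so q_rxn = −|q_surr| = -3.805 kJ
ΔH = q_rxn / n = -41.81 kJ/mol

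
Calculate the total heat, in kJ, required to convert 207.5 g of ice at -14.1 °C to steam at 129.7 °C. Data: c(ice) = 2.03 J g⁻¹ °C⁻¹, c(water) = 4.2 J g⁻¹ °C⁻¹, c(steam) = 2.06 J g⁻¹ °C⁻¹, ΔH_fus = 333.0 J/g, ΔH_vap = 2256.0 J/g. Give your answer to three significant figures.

q = 643 kJ

q1 (heat ice -14.1→0.0 °C): 207.5 × 2.03 × 14.1 = 5939 J
q2 (melt at 0 °C): 207.5 × 333.0 = 69098 J
q3 (heat water 0.0→100.0 °C): 207.5 × 4.2 × 100.0 = 87150 J
q4 (vaporize at 100 °C): 207.5 × 2256.0 = 468120 J
q5 (heat steam 100.0→129.7 °C): 207.5 × 2.06 × 29.7 = 12695 J
Total: 5939 + 69098 + 87150 + 468120 + 12695 = 643002 J = 643 kJ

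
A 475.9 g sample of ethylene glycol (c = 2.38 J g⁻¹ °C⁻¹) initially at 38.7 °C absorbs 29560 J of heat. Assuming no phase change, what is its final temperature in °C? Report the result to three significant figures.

T_f = 64.8 °C

ΔT = q / (m c) = 29560 / (475.9 × 2.38) = 26.10 °C
T_f = 38.7 + 26.10 = 64.80 °C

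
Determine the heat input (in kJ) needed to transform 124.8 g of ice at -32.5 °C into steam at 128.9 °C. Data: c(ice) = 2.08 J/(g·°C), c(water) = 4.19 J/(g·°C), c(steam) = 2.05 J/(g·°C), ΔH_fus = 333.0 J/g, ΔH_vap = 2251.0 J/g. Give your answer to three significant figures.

q1 (heat ice -32.5→0.0 °C): 124.8 × 2.08 × 32.5 = 8436 J
q2 (melt at 0 °C): 124.8 × 333.0 = 41558 J
q3 (heat water 0.0→100.0 °C): 124.8 × 4.19 × 100.0 = 52291 J
q4 (vaporize at 100 °C): 124.8 × 2251.0 = 280925 J
q5 (heat steam 100.0→128.9 °C): 124.8 × 2.05 × 28.9 = 7394 J
Total: 8436 + 41558 + 52291 + 280925 + 7394 = 390604 J = 391 kJ

q = 391 kJ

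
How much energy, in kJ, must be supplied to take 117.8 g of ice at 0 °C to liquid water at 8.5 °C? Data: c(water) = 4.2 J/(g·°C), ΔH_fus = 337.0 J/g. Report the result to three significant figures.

q = 43.9 kJ

q1 (melt at 0 °C): 117.8 × 337.0 = 39699 J
q2 (heat water 0.0→8.5 °C): 117.8 × 4.2 × 8.5 = 4205 J
Total: 39699 + 4205 = 43904 J = 43.9 kJ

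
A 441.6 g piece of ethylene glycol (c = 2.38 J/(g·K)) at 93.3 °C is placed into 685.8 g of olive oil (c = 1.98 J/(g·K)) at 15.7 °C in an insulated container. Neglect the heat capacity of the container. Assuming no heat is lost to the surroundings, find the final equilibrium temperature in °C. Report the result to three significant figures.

T_f = 49.6 °C

Heat lost by ethylene glycol = heat gained by olive oil.
(441.6)(2.38)(93.3 − T) = (685.8)(1.98)(T − 15.7)
1051.008 (93.3 − T) = 1357.884 (T − 15.7)
98059 − 1051.008 T = 1357.884 T − 21319
119378 = 2408.892 T
T = 49.56 °C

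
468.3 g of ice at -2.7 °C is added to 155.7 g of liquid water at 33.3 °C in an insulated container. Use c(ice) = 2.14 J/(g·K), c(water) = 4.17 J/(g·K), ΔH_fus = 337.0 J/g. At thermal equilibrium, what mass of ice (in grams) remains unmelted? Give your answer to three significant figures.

Heat to warm all ice to 0 °C: 468.3×2.14×2.7 = 2705.8 J
Heat released by water cooling to 0 °C: 155.7×4.17×33.3 = 21621 J
21621 J < 2705.8 + 468.3×337.0 = 160522.9 J, so not all ice melts; final T = 0 °C.
Heat left for melting: 21621 − 2705.8 = 18915.2 J
Mass melted = 18915.2 / 337.0 = 56.13 g
Ice remaining = 468.3 − 56.13 = 412.17 g

m_ice remaining = 412 g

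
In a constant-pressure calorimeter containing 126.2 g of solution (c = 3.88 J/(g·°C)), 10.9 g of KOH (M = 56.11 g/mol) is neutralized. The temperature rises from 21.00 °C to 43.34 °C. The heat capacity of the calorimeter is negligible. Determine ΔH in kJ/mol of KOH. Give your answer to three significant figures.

ΔH = -56.3 kJ/mol

|ΔT| = |43.34 − 21.00| = 22.34 °C
|q_surr| = (126.2 × 3.88) × 22.34 = 489.656 × 22.34 = 10940 J
n(KOH) = 10.9 / 56.11 = 0.1943 mol
Temperature rose, so q_rxn = −|q_surr| = -10.94 kJ
ΔH = q_rxn / n = -56.30 kJ/mol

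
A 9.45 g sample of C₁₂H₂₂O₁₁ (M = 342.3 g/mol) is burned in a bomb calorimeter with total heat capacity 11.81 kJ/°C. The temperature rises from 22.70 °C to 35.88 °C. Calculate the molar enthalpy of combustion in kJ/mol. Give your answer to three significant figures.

ΔH = -5640 kJ/mol

ΔT = 35.88 − 22.70 = 13.18 °C
q_cal = C_cal × ΔT = 11.81 × 13.18 = 155.6558 kJ
n = 9.45 / 342.3 = 0.02761 mol
q_rxn = −q_cal = -155.6558 kJ
ΔH = -155.6558 / 0.02761 = -5638 kJ/mol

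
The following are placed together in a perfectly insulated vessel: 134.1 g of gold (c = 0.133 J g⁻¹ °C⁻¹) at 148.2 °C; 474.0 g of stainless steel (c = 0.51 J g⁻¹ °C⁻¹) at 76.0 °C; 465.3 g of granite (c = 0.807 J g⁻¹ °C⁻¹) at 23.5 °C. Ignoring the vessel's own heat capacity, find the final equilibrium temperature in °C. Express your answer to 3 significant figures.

Σ mᵢcᵢ(T − Tᵢ) = 0  ⇒  T = Σ mᵢcᵢTᵢ / Σ mᵢcᵢ
Σ mᵢcᵢ = 134.1×0.133 + 474.0×0.51 + 465.3×0.807 = 635.0724
Σ mᵢcᵢTᵢ = 17.8353×148.2 + 241.74×76.0 + 375.4971×23.5 = 29840
T = 29840 / 635.0724 = 46.99 °C

T_f = 47.0 °C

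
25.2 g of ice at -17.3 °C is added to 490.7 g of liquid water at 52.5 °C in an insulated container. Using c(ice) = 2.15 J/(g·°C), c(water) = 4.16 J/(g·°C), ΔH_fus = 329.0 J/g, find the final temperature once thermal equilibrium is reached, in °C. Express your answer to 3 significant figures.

T_f = 45.6 °C

Heat to bring ice to 0 °C and melt it: q₁ = 25.2×2.15×17.3 + 25.2×329.0 = 9228.1 J
Heat the water can supply cooling to 0 °C: 490.7×4.16×52.5 = 107169 J > q₁, so all ice melts.
Energy balance: 490.7×4.16×(52.5 − T) = 9228.1 + 25.2×4.16×(T − 0)
2041.312(52.5 − T) = 9228.1 + 104.832 T
107169 − 9228.1 = 2146.144 T
T = 97940.9 / 2146.144 = 45.64 °C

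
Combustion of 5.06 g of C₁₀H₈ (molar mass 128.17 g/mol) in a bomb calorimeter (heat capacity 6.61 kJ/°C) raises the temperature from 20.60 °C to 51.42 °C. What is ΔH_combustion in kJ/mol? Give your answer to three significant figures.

ΔH = -5160 kJ/mol

ΔT = 51.42 − 20.60 = 30.82 °C
q_cal = C_cal × ΔT = 6.61 × 30.82 = 203.7202 kJ
n = 5.06 / 128.17 = 0.03948 mol
q_rxn = −q_cal = -203.7202 kJ
ΔH = -203.7202 / 0.03948 = -5160 kJ/mol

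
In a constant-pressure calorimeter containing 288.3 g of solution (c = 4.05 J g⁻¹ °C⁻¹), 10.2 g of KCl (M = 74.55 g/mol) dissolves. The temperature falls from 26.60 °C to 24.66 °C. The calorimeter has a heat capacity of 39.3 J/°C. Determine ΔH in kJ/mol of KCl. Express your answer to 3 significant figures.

ΔH = 17.1 kJ/mol

|ΔT| = |24.66 − 26.60| = 1.94 °C
|q_surr| = (288.3 × 4.05 + 39.3) × 1.94 = 1206.915 × 1.94 = 2341 J
n(KCl) = 10.2 / 74.55 = 0.1368 mol
Temperature fell, so q_rxn = +|q_surr| = 2.341 kJ
ΔH = q_rxn / n = 17.11 kJ/mol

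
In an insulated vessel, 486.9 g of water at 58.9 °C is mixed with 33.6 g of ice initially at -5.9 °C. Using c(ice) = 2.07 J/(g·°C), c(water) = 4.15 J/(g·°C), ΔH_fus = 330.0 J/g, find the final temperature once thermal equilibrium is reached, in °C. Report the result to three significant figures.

Heat to bring ice to 0 °C and melt it: q₁ = 33.6×2.07×5.9 + 33.6×330.0 = 11498 J
Heat the water can supply cooling to 0 °C: 486.9×4.15×58.9 = 119015 J > q₁, so all ice melts.
Energy balance: 486.9×4.15×(58.9 − T) = 11498 + 33.6×4.15×(T − 0)
2020.635(58.9 − T) = 11498 + 139.44 T
119015 − 11498 = 2160.075 T
T = 107517 / 2160.075 = 49.77 °C

T_f = 49.8 °C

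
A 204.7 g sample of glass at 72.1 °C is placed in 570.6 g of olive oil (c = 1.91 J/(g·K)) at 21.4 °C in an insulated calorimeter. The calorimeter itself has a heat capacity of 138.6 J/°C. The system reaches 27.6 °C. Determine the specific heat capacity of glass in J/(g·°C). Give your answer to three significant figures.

c = 0.836 J/(g·°C)

q_gained = (570.6 × 1.91 + 138.6) × (27.6 − 21.4) = 7616 J
q_lost = 204.7 × c × (72.1 − 27.6) = 9109.15 c
Set equal: c = 7616 / 9109.15 = 0.836 J/(g·°C)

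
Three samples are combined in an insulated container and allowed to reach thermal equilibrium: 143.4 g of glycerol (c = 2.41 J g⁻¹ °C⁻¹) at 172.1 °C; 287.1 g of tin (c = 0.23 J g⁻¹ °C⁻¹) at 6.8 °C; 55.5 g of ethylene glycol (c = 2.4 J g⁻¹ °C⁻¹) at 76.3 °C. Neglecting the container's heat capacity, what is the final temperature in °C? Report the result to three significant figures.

T_f = 129 °C

Σ mᵢcᵢ(T − Tᵢ) = 0  ⇒  T = Σ mᵢcᵢTᵢ / Σ mᵢcᵢ
Σ mᵢcᵢ = 143.4×2.41 + 287.1×0.23 + 55.5×2.4 = 544.827
Σ mᵢcᵢTᵢ = 345.594×172.1 + 66.033×6.8 + 133.2×76.3 = 70089
T = 70089 / 544.827 = 128.6 °C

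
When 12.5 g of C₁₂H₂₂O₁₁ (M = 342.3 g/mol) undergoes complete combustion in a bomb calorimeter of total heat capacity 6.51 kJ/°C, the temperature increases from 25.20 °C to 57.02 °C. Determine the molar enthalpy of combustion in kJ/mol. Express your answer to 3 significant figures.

ΔH = -5670 kJ/mol

ΔT = 57.02 − 25.20 = 31.82 °C
q_cal = C_cal × ΔT = 6.51 × 31.82 = 207.1482 kJ
n = 12.5 / 342.3 = 0.03652 mol
q_rxn = −q_cal = -207.1482 kJ
ΔH = -207.1482 / 0.03652 = -5672 kJ/mol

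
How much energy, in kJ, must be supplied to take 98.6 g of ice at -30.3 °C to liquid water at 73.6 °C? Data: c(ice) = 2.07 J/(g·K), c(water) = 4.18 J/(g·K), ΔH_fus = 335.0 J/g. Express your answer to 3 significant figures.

q1 (heat ice -30.3→0.0 °C): 98.6 × 2.07 × 30.3 = 6184 J
q2 (melt at 0 °C): 98.6 × 335.0 = 33031 J
q3 (heat water 0.0→73.6 °C): 98.6 × 4.18 × 73.6 = 30334 J
Total: 6184 + 33031 + 30334 = 69549 J = 69.5 kJ

q = 69.5 kJ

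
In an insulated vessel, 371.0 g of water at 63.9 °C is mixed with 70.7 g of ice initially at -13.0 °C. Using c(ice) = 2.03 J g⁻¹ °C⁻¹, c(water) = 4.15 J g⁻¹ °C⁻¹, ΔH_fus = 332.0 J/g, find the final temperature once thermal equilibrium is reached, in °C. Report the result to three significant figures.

Heat to bring ice to 0 °C and melt it: q₁ = 70.7×2.03×13.0 + 70.7×332.0 = 25338 J
Heat the water can supply cooling to 0 °C: 371.0×4.15×63.9 = 98383.6 J > q₁, so all ice melts.
Energy balance: 371.0×4.15×(63.9 − T) = 25338 + 70.7×4.15×(T − 0)
1539.65(63.9 − T) = 25338 + 293.405 T
98383.6 − 25338 = 1833.055 T
T = 73045.6 / 1833.055 = 39.849 °C

T_f = 39.8 °C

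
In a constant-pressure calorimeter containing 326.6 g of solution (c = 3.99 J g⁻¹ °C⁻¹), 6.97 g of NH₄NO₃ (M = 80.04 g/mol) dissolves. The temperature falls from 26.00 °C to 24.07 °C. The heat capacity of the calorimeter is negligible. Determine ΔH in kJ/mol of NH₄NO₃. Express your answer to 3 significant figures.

|ΔT| = |24.07 − 26.00| = 1.93 °C
|q_surr| = (326.6 × 3.99) × 1.93 = 1303.134 × 1.93 = 2515 J
n(NH₄NO₃) = 6.97 / 80.04 = 0.08708 mol
Temperature fell, so q_rxn = +|q_surr| = 2.515 kJ
ΔH = q_rxn / n = 28.88 kJ/mol

ΔH = 28.9 kJ/mol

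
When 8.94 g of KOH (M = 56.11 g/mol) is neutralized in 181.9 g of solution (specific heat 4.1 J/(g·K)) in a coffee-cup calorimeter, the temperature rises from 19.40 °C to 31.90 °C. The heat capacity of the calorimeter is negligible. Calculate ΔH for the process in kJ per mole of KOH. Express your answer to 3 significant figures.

|ΔT| = |31.90 − 19.40| = 12.50 °C
|q_surr| = (181.9 × 4.1) × 12.50 = 745.79 × 12.50 = 9322 J
n(KOH) = 8.94 / 56.11 = 0.1593 mol
Temperature rose, so q_rxn = −|q_surr| = -9.322 kJ
ΔH = q_rxn / n = -58.52 kJ/mol

ΔH = -58.5 kJ/mol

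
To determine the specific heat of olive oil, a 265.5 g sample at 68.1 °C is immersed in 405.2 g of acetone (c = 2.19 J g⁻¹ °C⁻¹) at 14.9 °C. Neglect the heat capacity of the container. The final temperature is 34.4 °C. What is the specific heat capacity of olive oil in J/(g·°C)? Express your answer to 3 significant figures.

c = 1.93 J/(g·°C)

q_gained = (405.2 × 2.19) × (34.4 − 14.9) = 17300 J
q_lost = 265.5 × c × (68.1 − 34.4) = 8947.35 c
Set equal: c = 17300 / 8947.35 = 1.93 J/(g·°C)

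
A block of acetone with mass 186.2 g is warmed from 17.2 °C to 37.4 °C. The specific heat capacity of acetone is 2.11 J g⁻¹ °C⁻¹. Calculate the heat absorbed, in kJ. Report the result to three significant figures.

q = m c ΔT = 186.2 × 2.11 × (37.4 − 17.2)
q = 186.2 × 2.11 × 20.2 = 7936 J = 7.94 kJ

q = 7.94 kJ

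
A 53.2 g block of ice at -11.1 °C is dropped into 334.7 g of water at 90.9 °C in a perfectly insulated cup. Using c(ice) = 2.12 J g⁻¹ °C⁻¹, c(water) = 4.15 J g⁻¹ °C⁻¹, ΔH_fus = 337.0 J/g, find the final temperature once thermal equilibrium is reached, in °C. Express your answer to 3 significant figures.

Heat to bring ice to 0 °C and melt it: q₁ = 53.2×2.12×11.1 + 53.2×337.0 = 19180 J
Heat the water can supply cooling to 0 °C: 334.7×4.15×90.9 = 126261 J > q₁, so all ice melts.
Energy balance: 334.7×4.15×(90.9 − T) = 19180 + 53.2×4.15×(T − 0)
1389.005(90.9 − T) = 19180 + 220.78 T
126261 − 19180 = 1609.785 T
T = 107081 / 1609.785 = 66.52 °C

T_f = 66.5 °C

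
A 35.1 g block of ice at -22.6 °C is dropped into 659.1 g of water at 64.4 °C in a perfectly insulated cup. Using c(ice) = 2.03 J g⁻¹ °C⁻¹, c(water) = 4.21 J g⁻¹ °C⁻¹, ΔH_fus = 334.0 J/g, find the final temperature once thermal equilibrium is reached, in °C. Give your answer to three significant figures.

Heat to bring ice to 0 °C and melt it: q₁ = 35.1×2.03×22.6 + 35.1×334.0 = 13334 J
Heat the water can supply cooling to 0 °C: 659.1×4.21×64.4 = 178698 J > q₁, so all ice melts.
Energy balance: 659.1×4.21×(64.4 − T) = 13334 + 35.1×4.21×(T − 0)
2774.811(64.4 − T) = 13334 + 147.771 T
178698 − 13334 = 2922.582 T
T = 165364 / 2922.582 = 56.58 °C

T_f = 56.6 °C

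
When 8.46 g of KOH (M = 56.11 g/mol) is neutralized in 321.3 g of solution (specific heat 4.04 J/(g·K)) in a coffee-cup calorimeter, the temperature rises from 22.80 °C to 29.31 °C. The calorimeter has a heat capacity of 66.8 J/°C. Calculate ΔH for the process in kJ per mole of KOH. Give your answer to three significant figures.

ΔH = -58.9 kJ/mol

|ΔT| = |29.31 − 22.80| = 6.51 °C
|q_surr| = (321.3 × 4.04 + 66.8) × 6.51 = 1364.852 × 6.51 = 8885 J
n(KOH) = 8.46 / 56.11 = 0.1508 mol
Temperature rose, so q_rxn = −|q_surr| = -8.885 kJ
ΔH = q_rxn / n = -58.92 kJ/mol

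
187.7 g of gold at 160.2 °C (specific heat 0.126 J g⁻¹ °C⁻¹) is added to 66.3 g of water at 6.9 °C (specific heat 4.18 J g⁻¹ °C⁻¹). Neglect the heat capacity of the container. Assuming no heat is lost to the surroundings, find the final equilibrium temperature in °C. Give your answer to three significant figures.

T_f = 19.0 °C

Heat lost by gold = heat gained by water.
(187.7)(0.126)(160.2 − T) = (66.3)(4.18)(T − 6.9)
23.6502 (160.2 − T) = 277.134 (T − 6.9)
3788.8 − 23.6502 T = 277.134 T − 1912.2
5701.0 = 300.7842 T
T = 18.95 °C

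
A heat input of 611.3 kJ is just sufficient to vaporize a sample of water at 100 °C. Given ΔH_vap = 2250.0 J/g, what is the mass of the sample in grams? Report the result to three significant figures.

m = 272 g

m = q / ΔH_vap = 611300 J / 2250.0 J/g = 272 g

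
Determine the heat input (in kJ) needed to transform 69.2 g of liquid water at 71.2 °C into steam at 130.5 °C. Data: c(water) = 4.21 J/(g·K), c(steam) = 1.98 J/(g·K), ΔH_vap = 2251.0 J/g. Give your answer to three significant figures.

q1 (heat water 71.2→100.0 °C): 69.2 × 4.21 × 28.8 = 8390 J
q2 (vaporize at 100 °C): 69.2 × 2251.0 = 155769 J
q3 (heat steam 100.0→130.5 °C): 69.2 × 1.98 × 30.5 = 4179 J
Total: 8390 + 155769 + 4179 = 168338 J = 168 kJ

q = 168 kJ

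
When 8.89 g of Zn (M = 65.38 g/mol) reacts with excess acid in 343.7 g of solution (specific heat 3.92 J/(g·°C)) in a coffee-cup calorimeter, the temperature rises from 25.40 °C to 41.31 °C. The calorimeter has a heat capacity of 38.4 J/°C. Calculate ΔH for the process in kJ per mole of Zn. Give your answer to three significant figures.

ΔH = -162 kJ/mol

|ΔT| = |41.31 − 25.40| = 15.91 °C
|q_surr| = (343.7 × 3.92 + 38.4) × 15.91 = 1385.704 × 15.91 = 22050 J
n(Zn) = 8.89 / 65.38 = 0.1360 mol
Temperature rose, so q_rxn = −|q_surr| = -22.05 kJ
ΔH = q_rxn / n = -162.1 kJ/mol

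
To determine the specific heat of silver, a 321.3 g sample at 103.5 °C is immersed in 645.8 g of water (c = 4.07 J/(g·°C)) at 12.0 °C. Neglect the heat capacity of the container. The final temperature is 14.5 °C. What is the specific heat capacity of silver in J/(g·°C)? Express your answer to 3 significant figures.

q_gained = (645.8 × 4.07) × (14.5 − 12.0) = 6571 J
q_lost = 321.3 × c × (103.5 − 14.5) = 28595.7 c
Set equal: c = 6571 / 28595.7 = 0.230 J/(g·°C)

c = 0.230 J/(g·°C)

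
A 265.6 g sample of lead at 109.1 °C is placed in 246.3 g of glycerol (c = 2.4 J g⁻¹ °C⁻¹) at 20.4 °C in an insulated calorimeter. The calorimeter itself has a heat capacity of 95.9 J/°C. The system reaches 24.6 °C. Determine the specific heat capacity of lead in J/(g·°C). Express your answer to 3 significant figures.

q_gained = (246.3 × 2.4 + 95.9) × (24.6 − 20.4) = 2885 J
q_lost = 265.6 × c × (109.1 − 24.6) = 22443.2 c
Set equal: c = 2885 / 22443.2 = 0.129 J/(g·°C)

c = 0.129 J/(g·°C)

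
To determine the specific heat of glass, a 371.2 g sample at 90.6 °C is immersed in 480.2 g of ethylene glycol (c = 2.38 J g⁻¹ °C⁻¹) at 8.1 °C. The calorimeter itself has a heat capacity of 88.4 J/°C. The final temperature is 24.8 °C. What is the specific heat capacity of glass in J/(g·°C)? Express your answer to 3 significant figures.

c = 0.842 J/(g·°C)

q_gained = (480.2 × 2.38 + 88.4) × (24.8 − 8.1) = 20560 J
q_lost = 371.2 × c × (90.6 − 24.8) = 24424.96 c
Set equal: c = 20560 / 24424.96 = 0.842 J/(g·°C)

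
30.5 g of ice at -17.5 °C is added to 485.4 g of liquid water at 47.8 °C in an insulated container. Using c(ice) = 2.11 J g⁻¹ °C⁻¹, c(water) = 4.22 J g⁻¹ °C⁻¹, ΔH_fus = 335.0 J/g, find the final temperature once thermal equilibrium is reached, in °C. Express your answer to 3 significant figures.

T_f = 39.8 °C

Heat to bring ice to 0 °C and melt it: q₁ = 30.5×2.11×17.5 + 30.5×335.0 = 11344 J
Heat the water can supply cooling to 0 °C: 485.4×4.22×47.8 = 97912.9 J > q₁, so all ice melts.
Energy balance: 485.4×4.22×(47.8 − T) = 11344 + 30.5×4.22×(T − 0)
2048.388(47.8 − T) = 11344 + 128.71 T
97912.9 − 11344 = 2177.098 T
T = 86568.9 / 2177.098 = 39.76 °C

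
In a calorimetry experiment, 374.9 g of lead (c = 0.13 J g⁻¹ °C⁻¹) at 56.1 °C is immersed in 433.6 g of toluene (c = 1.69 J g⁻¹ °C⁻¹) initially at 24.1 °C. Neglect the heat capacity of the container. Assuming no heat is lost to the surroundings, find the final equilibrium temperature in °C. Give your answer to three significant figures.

T_f = 26.1 °C

Heat lost by lead = heat gained by toluene.
(374.9)(0.13)(56.1 − T) = (433.6)(1.69)(T − 24.1)
48.737 (56.1 − T) = 732.784 (T − 24.1)
2734.1 − 48.737 T = 732.784 T − 17660
20394.1 = 781.521 T
T = 26.10 °C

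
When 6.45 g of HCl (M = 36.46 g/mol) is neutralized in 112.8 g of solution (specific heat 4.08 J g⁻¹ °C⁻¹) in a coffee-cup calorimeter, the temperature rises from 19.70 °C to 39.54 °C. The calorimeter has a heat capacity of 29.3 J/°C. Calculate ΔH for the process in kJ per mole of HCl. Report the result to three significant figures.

|ΔT| = |39.54 − 19.70| = 19.84 °C
|q_surr| = (112.8 × 4.08 + 29.3) × 19.84 = 489.524 × 19.84 = 9712 J
n(HCl) = 6.45 / 36.46 = 0.1769 mol
Temperature rose, so q_rxn = −|q_surr| = -9.712 kJ
ΔH = q_rxn / n = -54.90 kJ/mol

ΔH = -54.9 kJ/mol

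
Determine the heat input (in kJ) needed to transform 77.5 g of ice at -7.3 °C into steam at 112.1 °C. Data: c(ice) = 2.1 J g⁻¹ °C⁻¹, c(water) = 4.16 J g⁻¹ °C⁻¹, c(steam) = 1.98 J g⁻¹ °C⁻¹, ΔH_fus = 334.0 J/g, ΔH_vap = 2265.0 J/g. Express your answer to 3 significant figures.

q1 (heat ice -7.3→0.0 °C): 77.5 × 2.1 × 7.3 = 1188 J
q2 (melt at 0 °C): 77.5 × 334.0 = 25885 J
q3 (heat water 0.0→100.0 °C): 77.5 × 4.16 × 100.0 = 32240 J
q4 (vaporize at 100 °C): 77.5 × 2265.0 = 175538 J
q5 (heat steam 100.0→112.1 °C): 77.5 × 1.98 × 12.1 = 1857 J
Total: 1188 + 25885 + 32240 + 175538 + 1857 = 236708 J = 237 kJ

q = 237 kJ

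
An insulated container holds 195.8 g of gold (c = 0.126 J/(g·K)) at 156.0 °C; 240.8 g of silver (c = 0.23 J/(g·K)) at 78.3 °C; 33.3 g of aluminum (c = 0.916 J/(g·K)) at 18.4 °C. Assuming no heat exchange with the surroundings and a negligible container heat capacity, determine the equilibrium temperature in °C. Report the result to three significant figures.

Σ mᵢcᵢ(T − Tᵢ) = 0  ⇒  T = Σ mᵢcᵢTᵢ / Σ mᵢcᵢ
Σ mᵢcᵢ = 195.8×0.126 + 240.8×0.23 + 33.3×0.916 = 110.5576
Σ mᵢcᵢTᵢ = 24.6708×156.0 + 55.384×78.3 + 30.5028×18.4 = 8746.5
T = 8746.5 / 110.5576 = 79.11 °C

T_f = 79.1 °C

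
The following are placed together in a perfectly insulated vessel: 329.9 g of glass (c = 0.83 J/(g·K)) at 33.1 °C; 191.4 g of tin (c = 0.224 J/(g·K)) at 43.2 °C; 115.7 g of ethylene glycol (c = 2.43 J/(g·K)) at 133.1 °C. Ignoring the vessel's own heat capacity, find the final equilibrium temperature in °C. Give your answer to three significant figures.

T_f = 80.9 °C

Σ mᵢcᵢ(T − Tᵢ) = 0  ⇒  T = Σ mᵢcᵢTᵢ / Σ mᵢcᵢ
Σ mᵢcᵢ = 329.9×0.83 + 191.4×0.224 + 115.7×2.43 = 597.8416
Σ mᵢcᵢTᵢ = 273.817×33.1 + 42.8736×43.2 + 281.151×133.1 = 48337
T = 48337 / 597.8416 = 80.85 °C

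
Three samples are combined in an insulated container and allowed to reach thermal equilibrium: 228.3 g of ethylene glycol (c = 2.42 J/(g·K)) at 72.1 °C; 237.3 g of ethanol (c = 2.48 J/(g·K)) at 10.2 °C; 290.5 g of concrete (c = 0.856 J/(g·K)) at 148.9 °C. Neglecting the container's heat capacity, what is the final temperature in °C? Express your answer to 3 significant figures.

Σ mᵢcᵢ(T − Tᵢ) = 0  ⇒  T = Σ mᵢcᵢTᵢ / Σ mᵢcᵢ
Σ mᵢcᵢ = 228.3×2.42 + 237.3×2.48 + 290.5×0.856 = 1389.658
Σ mᵢcᵢTᵢ = 552.486×72.1 + 588.504×10.2 + 248.668×148.9 = 82864
T = 82864 / 1389.658 = 59.63 °C

T_f = 59.6 °C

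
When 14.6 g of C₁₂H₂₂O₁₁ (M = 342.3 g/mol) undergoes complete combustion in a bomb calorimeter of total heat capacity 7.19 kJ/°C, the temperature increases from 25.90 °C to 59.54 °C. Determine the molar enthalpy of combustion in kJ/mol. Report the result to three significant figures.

ΔH = -5670 kJ/mol

ΔT = 59.54 − 25.90 = 33.64 °C
q_cal = C_cal × ΔT = 7.19 × 33.64 = 241.8716 kJ
n = 14.6 / 342.3 = 0.04265 mol
q_rxn = −q_cal = -241.8716 kJ
ΔH = -241.8716 / 0.04265 = -5671 kJ/mol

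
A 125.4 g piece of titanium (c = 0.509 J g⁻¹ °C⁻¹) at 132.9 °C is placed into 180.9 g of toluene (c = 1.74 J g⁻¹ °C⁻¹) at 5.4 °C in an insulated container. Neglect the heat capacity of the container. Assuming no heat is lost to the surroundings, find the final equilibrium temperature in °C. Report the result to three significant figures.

T_f = 26.9 °C

Heat lost by titanium = heat gained by toluene.
(125.4)(0.509)(132.9 − T) = (180.9)(1.74)(T − 5.4)
63.8286 (132.9 − T) = 314.766 (T − 5.4)
8482.8 − 63.8286 T = 314.766 T − 1699.7
10182.5 = 378.5946 T
T = 26.90 °C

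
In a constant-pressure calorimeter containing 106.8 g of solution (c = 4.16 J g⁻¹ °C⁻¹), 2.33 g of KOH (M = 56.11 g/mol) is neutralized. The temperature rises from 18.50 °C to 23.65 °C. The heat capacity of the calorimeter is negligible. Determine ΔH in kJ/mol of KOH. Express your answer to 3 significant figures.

ΔH = -55.1 kJ/mol

|ΔT| = |23.65 − 18.50| = 5.15 °C
|q_surr| = (106.8 × 4.16) × 5.15 = 444.288 × 5.15 = 2288 J
n(KOH) = 2.33 / 56.11 = 0.04153 mol
Temperature rose, so q_rxn = −|q_surr| = -2.288 kJ
ΔH = q_rxn / n = -55.09 kJ/mol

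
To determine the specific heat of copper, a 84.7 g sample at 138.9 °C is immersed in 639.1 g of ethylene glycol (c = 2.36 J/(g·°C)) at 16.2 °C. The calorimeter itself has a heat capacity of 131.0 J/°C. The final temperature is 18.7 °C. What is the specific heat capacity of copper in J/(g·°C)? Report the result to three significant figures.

q_gained = (639.1 × 2.36 + 131.0) × (18.7 − 16.2) = 4098 J
q_lost = 84.7 × c × (138.9 − 18.7) = 10180.94 c
Set equal: c = 4098 / 10180.94 = 0.403 J/(g·°C)

c = 0.403 J/(g·°C)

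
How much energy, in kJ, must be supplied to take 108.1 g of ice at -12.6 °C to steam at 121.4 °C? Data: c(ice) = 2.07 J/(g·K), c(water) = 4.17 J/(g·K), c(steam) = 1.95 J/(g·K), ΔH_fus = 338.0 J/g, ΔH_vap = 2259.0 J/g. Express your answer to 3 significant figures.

q1 (heat ice -12.6→0.0 °C): 108.1 × 2.07 × 12.6 = 2819 J
q2 (melt at 0 °C): 108.1 × 338.0 = 36538 J
q3 (heat water 0.0→100.0 °C): 108.1 × 4.17 × 100.0 = 45078 J
q4 (vaporize at 100 °C): 108.1 × 2259.0 = 244198 J
q5 (heat steam 100.0→121.4 °C): 108.1 × 1.95 × 21.4 = 4511 J
Total: 2819 + 36538 + 45078 + 244198 + 4511 = 333144 J = 333 kJ

q = 333 kJ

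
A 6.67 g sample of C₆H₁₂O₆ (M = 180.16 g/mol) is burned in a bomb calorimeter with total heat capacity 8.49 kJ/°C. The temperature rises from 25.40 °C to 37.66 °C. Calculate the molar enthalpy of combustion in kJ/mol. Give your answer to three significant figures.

ΔH = -2810 kJ/mol

ΔT = 37.66 − 25.40 = 12.26 °C
q_cal = C_cal × ΔT = 8.49 × 12.26 = 104.0874 kJ
n = 6.67 / 180.16 = 0.03702 mol
q_rxn = −q_cal = -104.0874 kJ
ΔH = -104.0874 / 0.03702 = -2812 kJ/mol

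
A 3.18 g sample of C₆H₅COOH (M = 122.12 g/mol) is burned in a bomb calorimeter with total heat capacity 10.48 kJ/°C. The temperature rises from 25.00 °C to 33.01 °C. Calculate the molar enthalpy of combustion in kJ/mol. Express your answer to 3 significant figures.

ΔH = -3220 kJ/mol

ΔT = 33.01 − 25.00 = 8.01 °C
q_cal = C_cal × ΔT = 10.48 × 8.01 = 83.9448 kJ
n = 3.18 / 122.12 = 0.02604 mol
q_rxn = −q_cal = -83.9448 kJ
ΔH = -83.9448 / 0.02604 = -3224 kJ/mol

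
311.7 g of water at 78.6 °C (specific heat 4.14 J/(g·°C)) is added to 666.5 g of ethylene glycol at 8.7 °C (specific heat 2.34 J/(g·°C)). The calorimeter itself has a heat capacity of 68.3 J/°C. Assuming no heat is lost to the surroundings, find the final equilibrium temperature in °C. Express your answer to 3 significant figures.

T_f = 39.6 °C

Heat lost by water = heat gained by ethylene glycol + calorimeter.
(311.7)(4.14)(78.6 − T) = [(666.5)(2.34) + 68.3](T − 8.7)
1290.438 (78.6 − T) = 1627.91 (T − 8.7)
101430 − 1290.438 T = 1627.91 T − 14163
115593 = 2918.348 T
T = 39.61 °C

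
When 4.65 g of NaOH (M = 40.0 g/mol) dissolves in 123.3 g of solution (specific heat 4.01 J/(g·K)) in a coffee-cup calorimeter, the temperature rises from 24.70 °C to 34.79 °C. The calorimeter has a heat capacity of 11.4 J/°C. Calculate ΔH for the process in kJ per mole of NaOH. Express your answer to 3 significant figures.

ΔH = -43.9 kJ/mol

|ΔT| = |34.79 − 24.70| = 10.09 °C
|q_surr| = (123.3 × 4.01 + 11.4) × 10.09 = 505.833 × 10.09 = 5104 J
n(NaOH) = 4.65 / 40.0 = 0.1163 mol
Temperature rose, so q_rxn = −|q_surr| = -5.104 kJ
ΔH = q_rxn / n = -43.89 kJ/mol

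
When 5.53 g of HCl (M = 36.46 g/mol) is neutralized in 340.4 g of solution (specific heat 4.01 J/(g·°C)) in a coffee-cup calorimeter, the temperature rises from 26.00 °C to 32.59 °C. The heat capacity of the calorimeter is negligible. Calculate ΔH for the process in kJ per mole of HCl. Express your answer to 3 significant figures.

|ΔT| = |32.59 − 26.00| = 6.59 °C
|q_surr| = (340.4 × 4.01) × 6.59 = 1365.004 × 6.59 = 8995 J
n(HCl) = 5.53 / 36.46 = 0.1517 mol
Temperature rose, so q_rxn = −|q_surr| = -8.995 kJ
ΔH = q_rxn / n = -59.29 kJ/mol

ΔH = -59.3 kJ/mol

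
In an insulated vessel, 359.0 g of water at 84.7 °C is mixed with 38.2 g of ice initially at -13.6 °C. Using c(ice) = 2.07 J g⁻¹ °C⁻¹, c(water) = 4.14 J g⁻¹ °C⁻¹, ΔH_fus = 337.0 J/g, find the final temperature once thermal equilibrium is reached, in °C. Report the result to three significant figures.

T_f = 68.1 °C

Heat to bring ice to 0 °C and melt it: q₁ = 38.2×2.07×13.6 + 38.2×337.0 = 13949 J
Heat the water can supply cooling to 0 °C: 359.0×4.14×84.7 = 125886 J > q₁, so all ice melts.
Energy balance: 359.0×4.14×(84.7 − T) = 13949 + 38.2×4.14×(T − 0)
1486.26(84.7 − T) = 13949 + 158.148 T
125886 − 13949 = 1644.408 T
T = 111937 / 1644.408 = 68.07 °C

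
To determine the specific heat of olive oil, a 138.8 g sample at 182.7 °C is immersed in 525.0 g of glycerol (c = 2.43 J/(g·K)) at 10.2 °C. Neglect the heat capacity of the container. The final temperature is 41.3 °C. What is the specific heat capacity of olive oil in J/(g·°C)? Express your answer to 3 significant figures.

c = 2.02 J/(g·°C)

q_gained = (525.0 × 2.43) × (41.3 − 10.2) = 39680 J
q_lost = 138.8 × c × (182.7 − 41.3) = 19626.32 c
Set equal: c = 39680 / 19626.32 = 2.02 J/(g·°C)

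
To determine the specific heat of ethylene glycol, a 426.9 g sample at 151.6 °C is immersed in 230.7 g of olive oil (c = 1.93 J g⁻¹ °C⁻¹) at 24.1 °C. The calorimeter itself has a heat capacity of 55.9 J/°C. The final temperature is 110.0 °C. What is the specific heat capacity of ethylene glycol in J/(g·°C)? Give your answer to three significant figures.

q_gained = (230.7 × 1.93 + 55.9) × (110.0 − 24.1) = 43050 J
q_lost = 426.9 × c × (151.6 − 110.0) = 17759.04 c
Set equal: c = 43050 / 17759.04 = 2.42 J/(g·°C)

c = 2.42 J/(g·°C)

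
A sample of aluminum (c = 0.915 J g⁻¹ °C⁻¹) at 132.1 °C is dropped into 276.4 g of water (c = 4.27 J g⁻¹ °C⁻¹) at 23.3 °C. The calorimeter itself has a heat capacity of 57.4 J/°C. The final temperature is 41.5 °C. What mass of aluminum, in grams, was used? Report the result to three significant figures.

q_gained = (276.4 × 4.27 + 57.4) × (41.5 − 23.3) = 22520 J
q_lost = m × 0.915 × (132.1 − 41.5) = 82.899 m
m = 22520 / 82.899 = 272 g

m = 272 g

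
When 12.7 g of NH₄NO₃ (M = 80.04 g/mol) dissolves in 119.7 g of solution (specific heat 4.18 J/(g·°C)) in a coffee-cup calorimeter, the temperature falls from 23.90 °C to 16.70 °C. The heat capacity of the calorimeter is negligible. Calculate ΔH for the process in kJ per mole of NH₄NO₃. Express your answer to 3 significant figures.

ΔH = 22.7 kJ/mol

|ΔT| = |16.70 − 23.90| = 7.20 °C
|q_surr| = (119.7 × 4.18) × 7.20 = 500.346 × 7.20 = 3602 J
n(NH₄NO₃) = 12.7 / 80.04 = 0.1587 mol
Temperature fell, so q_rxn = +|q_surr| = 3.602 kJ
ΔH = q_rxn / n = 22.70 kJ/mol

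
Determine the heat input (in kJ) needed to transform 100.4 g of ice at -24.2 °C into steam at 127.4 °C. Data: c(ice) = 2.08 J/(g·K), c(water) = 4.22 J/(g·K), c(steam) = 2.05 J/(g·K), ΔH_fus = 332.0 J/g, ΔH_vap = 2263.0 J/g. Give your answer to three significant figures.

q1 (heat ice -24.2→0.0 °C): 100.4 × 2.08 × 24.2 = 5054 J
q2 (melt at 0 °C): 100.4 × 332.0 = 33333 J
q3 (heat water 0.0→100.0 °C): 100.4 × 4.22 × 100.0 = 42369 J
q4 (vaporize at 100 °C): 100.4 × 2263.0 = 227205 J
q5 (heat steam 100.0→127.4 °C): 100.4 × 2.05 × 27.4 = 5639 J
Total: 5054 + 33333 + 42369 + 227205 + 5639 = 313600 J = 314 kJ

q = 314 kJ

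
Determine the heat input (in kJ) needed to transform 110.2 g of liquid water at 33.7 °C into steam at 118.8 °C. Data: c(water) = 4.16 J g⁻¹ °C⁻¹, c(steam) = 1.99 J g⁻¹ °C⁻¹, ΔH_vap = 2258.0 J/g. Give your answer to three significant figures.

q = 283 kJ

q1 (heat water 33.7→100.0 °C): 110.2 × 4.16 × 66.3 = 30394 J
q2 (vaporize at 100 °C): 110.2 × 2258.0 = 248832 J
q3 (heat steam 100.0→118.8 °C): 110.2 × 1.99 × 18.8 = 4123 J
Total: 30394 + 248832 + 4123 = 283349 J = 283 kJ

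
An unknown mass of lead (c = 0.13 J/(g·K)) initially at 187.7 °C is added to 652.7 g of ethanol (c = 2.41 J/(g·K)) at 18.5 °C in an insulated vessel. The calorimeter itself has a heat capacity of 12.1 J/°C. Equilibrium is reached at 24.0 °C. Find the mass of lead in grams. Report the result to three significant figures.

q_gained = (652.7 × 2.41 + 12.1) × (24.0 − 18.5) = 8718 J
q_lost = m × 0.13 × (187.7 − 24.0) = 21.281 m
m = 8718 / 21.281 = 410 g

m = 410 g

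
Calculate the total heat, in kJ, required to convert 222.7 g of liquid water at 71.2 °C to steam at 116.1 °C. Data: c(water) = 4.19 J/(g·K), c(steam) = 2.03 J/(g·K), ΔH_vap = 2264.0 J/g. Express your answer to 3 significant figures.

q1 (heat water 71.2→100.0 °C): 222.7 × 4.19 × 28.8 = 26874 J
q2 (vaporize at 100 °C): 222.7 × 2264.0 = 504193 J
q3 (heat steam 100.0→116.1 °C): 222.7 × 2.03 × 16.1 = 7279 J
Total: 26874 + 504193 + 7279 = 538346 J = 538 kJ

q = 538 kJ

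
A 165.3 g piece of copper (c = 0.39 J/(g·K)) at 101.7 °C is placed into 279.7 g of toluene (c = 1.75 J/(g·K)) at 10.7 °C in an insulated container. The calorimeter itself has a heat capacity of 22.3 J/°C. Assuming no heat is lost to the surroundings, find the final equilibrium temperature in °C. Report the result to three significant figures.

Heat lost by copper = heat gained by toluene + calorimeter.
(165.3)(0.39)(101.7 − T) = [(279.7)(1.75) + 22.3](T − 10.7)
64.467 (101.7 − T) = 511.775 (T − 10.7)
6556.3 − 64.467 T = 511.775 T − 5476.0
12032.3 = 576.242 T
T = 20.88 °C

T_f = 20.9 °C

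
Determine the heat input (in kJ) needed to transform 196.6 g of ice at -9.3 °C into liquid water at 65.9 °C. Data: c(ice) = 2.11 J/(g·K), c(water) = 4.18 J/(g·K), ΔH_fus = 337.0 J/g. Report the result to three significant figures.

q = 124 kJ

q1 (heat ice -9.3→0.0 °C): 196.6 × 2.11 × 9.3 = 3858 J
q2 (melt at 0 °C): 196.6 × 337.0 = 66254 J
q3 (heat water 0.0→65.9 °C): 196.6 × 4.18 × 65.9 = 54156 J
Total: 3858 + 66254 + 54156 = 124268 J = 124 kJ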